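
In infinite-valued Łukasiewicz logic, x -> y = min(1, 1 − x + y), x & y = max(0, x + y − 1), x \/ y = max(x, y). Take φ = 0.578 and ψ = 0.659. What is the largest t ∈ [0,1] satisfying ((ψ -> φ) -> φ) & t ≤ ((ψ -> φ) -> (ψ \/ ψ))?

ψ -> φ = min(1, 1 − 0.659 + 0.578) = min(1, 0.919) = 0.919
(ψ -> φ) -> φ = min(1, 1 − 0.919 + 0.578) = min(1, 0.659) = 0.659
So the left factor is (ψ -> φ) -> φ = 0.659.
ψ \/ ψ = max(0.659, 0.659) = 0.659
(ψ -> φ) -> (ψ \/ ψ) = min(1, 1 − 0.919 + 0.659) = min(1, 0.740) = 0.740
So the right-hand bound is (ψ -> φ) -> (ψ \/ ψ) = 0.740.
The residuum of the Łukasiewicz t-norm gives the supremum: min(1, 1 − 0.659 + 0.740).
1 − 0.659 + 0.740 = 1.081, so t = min(1, 1.081) = 1.000.
Check: 0.659 & 1.000 = max(0, 0.659) = 0.659 ≤ 0.740.

1.000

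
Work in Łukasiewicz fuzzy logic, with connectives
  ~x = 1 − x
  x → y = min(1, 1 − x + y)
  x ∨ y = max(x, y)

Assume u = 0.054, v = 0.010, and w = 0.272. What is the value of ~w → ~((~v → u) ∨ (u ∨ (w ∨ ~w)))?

~w = 1 − 0.272 = 0.728
~v = 1 − 0.010 = 0.990
~v → u = min(1, 1 − 0.990 + 0.054) = min(1, 0.064) = 0.064
w ∨ ~w = max(0.272, 0.728) = 0.728
u ∨ (w ∨ ~w) = max(0.054, 0.728) = 0.728
(~v → u) ∨ (u ∨ (w ∨ ~w)) = max(0.064, 0.728) = 0.728
~((~v → u) ∨ (u ∨ (w ∨ ~w))) = 1 − 0.728 = 0.272
~w → ~((~v → u) ∨ (u ∨ (w ∨ ~w))) = min(1, 1 − 0.728 + 0.272) = min(1, 0.544) = 0.544

0.544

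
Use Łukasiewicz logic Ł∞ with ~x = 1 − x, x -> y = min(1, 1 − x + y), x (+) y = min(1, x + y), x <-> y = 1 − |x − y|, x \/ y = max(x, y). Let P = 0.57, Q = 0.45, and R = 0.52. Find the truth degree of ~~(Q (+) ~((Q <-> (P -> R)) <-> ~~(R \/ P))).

P -> R = min(1, 1 − 0.57 + 0.52) = min(1, 0.95) = 0.95
Q <-> (P -> R) = 1 − |0.45 − 0.95| = 1 − 0.50 = 0.50
R \/ P = max(0.52, 0.57) = 0.57
~(R \/ P) = 1 − 0.57 = 0.43
~~(R \/ P) = 1 − 0.43 = 0.57
(Q <-> (P -> R)) <-> ~~(R \/ P) = 1 − |0.50 − 0.57| = 1 − 0.07 = 0.93
~((Q <-> (P -> R)) <-> ~~(R \/ P)) = 1 − 0.93 = 0.07
Q (+) ~((Q <-> (P -> R)) <-> ~~(R \/ P)) = min(1, 0.45 + 0.07) = min(1, 0.52) = 0.52
~(Q (+) ~((Q <-> (P -> R)) <-> ~~(R \/ P))) = 1 − 0.52 = 0.48
~~(Q (+) ~((Q <-> (P -> R)) <-> ~~(R \/ P))) = 1 − 0.48 = 0.52

0.52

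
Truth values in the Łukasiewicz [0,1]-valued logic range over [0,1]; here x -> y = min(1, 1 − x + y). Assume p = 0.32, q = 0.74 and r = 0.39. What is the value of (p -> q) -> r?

p -> q = min(1, 1 − 0.32 + 0.74) = min(1, 1.42) = 1.00
(p -> q) -> r = min(1, 1 − 1.00 + 0.39) = min(1, 0.39) = 0.39

0.39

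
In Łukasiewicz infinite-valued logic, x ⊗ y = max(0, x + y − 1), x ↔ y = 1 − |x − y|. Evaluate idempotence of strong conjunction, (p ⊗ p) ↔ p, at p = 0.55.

p ⊗ p = max(0, 0.55 + 0.55 − 1) = max(0, 0.10) = 0.10
(p ⊗ p) ↔ p = 1 − |0.10 − 0.55| = 1 − 0.45 = 0.55
(The value 0.55 < 1 shows this instance is not satisfied; fails in Ł∞ since a ⊗ a = max(0, 2a−1) ≠ a in general.)

0.55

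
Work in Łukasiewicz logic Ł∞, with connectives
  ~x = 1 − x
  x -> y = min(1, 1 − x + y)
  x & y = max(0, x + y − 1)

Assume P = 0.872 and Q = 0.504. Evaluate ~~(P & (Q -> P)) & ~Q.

0.368

Q -> P = min(1, 1 − 0.504 + 0.872) = min(1, 1.368) = 1.000
P & (Q -> P) = max(0, 0.872 + 1.000 − 1) = max(0, 0.872) = 0.872
~(P & (Q -> P)) = 1 − 0.872 = 0.128
~~(P & (Q -> P)) = 1 − 0.128 = 0.872
~Q = 1 − 0.504 = 0.496
~~(P & (Q -> P)) & ~Q = max(0, 0.872 + 0.496 − 1) = max(0, 0.368) = 0.368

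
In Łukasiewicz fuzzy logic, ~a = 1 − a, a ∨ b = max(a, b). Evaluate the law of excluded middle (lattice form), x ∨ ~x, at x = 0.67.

~x = 1 − 0.67 = 0.33
x ∨ ~x = max(0.67, 0.33) = 0.67
(The value 0.67 < 1 shows this instance is not satisfied; not a Ł∞-tautology — its value is max(a, 1−a).)

0.67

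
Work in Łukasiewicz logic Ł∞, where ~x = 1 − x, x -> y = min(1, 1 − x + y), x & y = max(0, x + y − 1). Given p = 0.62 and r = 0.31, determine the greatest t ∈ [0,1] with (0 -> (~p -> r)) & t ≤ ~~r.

0.31

~p = 1 − 0.62 = 0.38
~p -> r = min(1, 1 − 0.38 + 0.31) = min(1, 0.93) = 0.93
0 -> (~p -> r) = min(1, 1 − 0.00 + 0.93) = min(1, 1.93) = 1.00
So the left factor is 0 -> (~p -> r) = 1.00.
~r = 1 − 0.31 = 0.69
~~r = 1 − 0.69 = 0.31
So the right-hand bound is ~~r = 0.31.
The residuum of the Łukasiewicz t-norm gives the supremum: min(1, 1 − 1.00 + 0.31).
1 − 1.00 + 0.31 = 0.31, so t = min(1, 0.31) = 0.31.
Check: 1.00 & 0.31 = max(0, 0.31) = 0.31 ≤ 0.31.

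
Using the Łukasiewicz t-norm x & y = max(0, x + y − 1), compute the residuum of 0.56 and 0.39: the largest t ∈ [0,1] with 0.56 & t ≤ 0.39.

0.83

The residuum of the Łukasiewicz t-norm gives the supremum: min(1, 1 − 0.56 + 0.39).
1 − 0.56 + 0.39 = 0.83, so t = min(1, 0.83) = 0.83.
Check: 0.56 & 0.83 = max(0, 0.39) = 0.39 ≤ 0.39.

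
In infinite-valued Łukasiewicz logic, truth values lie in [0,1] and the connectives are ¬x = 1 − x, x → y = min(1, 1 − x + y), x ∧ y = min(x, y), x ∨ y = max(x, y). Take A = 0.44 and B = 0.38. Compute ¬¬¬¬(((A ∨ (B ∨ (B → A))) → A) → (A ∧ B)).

0.94

B → A = min(1, 1 − 0.38 + 0.44) = min(1, 1.06) = 1.00
B ∨ (B → A) = max(0.38, 1.00) = 1.00
A ∨ (B ∨ (B → A)) = max(0.44, 1.00) = 1.00
(A ∨ (B ∨ (B → A))) → A = min(1, 1 − 1.00 + 0.44) = min(1, 0.44) = 0.44
A ∧ B = min(0.44, 0.38) = 0.38
((A ∨ (B ∨ (B → A))) → A) → (A ∧ B) = min(1, 1 − 0.44 + 0.38) = min(1, 0.94) = 0.94
¬(((A ∨ (B ∨ (B → A))) → A) → (A ∧ B)) = 1 − 0.94 = 0.06
¬¬(((A ∨ (B ∨ (B → A))) → A) → (A ∧ B)) = 1 − 0.06 = 0.94
¬¬¬(((A ∨ (B ∨ (B → A))) → A) → (A ∧ B)) = 1 − 0.94 = 0.06
¬¬¬¬(((A ∨ (B ∨ (B → A))) → A) → (A ∧ B)) = 1 − 0.06 = 0.94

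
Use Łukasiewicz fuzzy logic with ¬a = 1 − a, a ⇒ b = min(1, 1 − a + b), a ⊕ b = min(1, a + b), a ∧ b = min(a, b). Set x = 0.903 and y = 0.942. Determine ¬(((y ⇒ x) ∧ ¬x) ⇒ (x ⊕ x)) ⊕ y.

0.942

y ⇒ x = min(1, 1 − 0.942 + 0.903) = min(1, 0.961) = 0.961
¬x = 1 − 0.903 = 0.097
(y ⇒ x) ∧ ¬x = min(0.961, 0.097) = 0.097
x ⊕ x = min(1, 0.903 + 0.903) = min(1, 1.806) = 1.000
((y ⇒ x) ∧ ¬x) ⇒ (x ⊕ x) = min(1, 1 − 0.097 + 1.000) = min(1, 1.903) = 1.000
¬(((y ⇒ x) ∧ ¬x) ⇒ (x ⊕ x)) = 1 − 1.000 = 0.000
¬(((y ⇒ x) ∧ ¬x) ⇒ (x ⊕ x)) ⊕ y = min(1, 0.000 + 0.942) = min(1, 0.942) = 0.942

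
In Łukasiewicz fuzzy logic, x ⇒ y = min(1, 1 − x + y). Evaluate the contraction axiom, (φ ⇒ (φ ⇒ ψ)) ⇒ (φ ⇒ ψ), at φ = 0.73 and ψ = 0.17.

φ ⇒ ψ = min(1, 1 − 0.73 + 0.17) = min(1, 0.44) = 0.44
φ ⇒ (φ ⇒ ψ) = min(1, 1 − 0.73 + 0.44) = min(1, 0.71) = 0.71
(φ ⇒ (φ ⇒ ψ)) ⇒ (φ ⇒ ψ) = min(1, 1 − 0.71 + 0.44) = min(1, 0.73) = 0.73
(The value 0.73 < 1 shows this instance is not satisfied; fails in Ł∞ (the t-norm is not idempotent).)

0.73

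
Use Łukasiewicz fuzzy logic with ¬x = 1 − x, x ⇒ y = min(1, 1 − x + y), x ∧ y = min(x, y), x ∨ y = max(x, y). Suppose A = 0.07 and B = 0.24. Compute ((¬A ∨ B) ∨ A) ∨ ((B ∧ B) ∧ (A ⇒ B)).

0.93

¬A = 1 − 0.07 = 0.93
¬A ∨ B = max(0.93, 0.24) = 0.93
(¬A ∨ B) ∨ A = max(0.93, 0.07) = 0.93
B ∧ B = min(0.24, 0.24) = 0.24
A ⇒ B = min(1, 1 − 0.07 + 0.24) = min(1, 1.17) = 1.00
(B ∧ B) ∧ (A ⇒ B) = min(0.24, 1.00) = 0.24
((¬A ∨ B) ∨ A) ∨ ((B ∧ B) ∧ (A ⇒ B)) = max(0.93, 0.24) = 0.93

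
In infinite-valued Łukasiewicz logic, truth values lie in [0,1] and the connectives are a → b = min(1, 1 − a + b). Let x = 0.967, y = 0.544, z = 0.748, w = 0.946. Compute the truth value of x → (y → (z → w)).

z → w = min(1, 1 − 0.748 + 0.946) = min(1, 1.198) = 1.000
y → (z → w) = min(1, 1 − 0.544 + 1.000) = min(1, 1.456) = 1.000
x → (y → (z → w)) = min(1, 1 − 0.967 + 1.000) = min(1, 1.033) = 1.000

1.000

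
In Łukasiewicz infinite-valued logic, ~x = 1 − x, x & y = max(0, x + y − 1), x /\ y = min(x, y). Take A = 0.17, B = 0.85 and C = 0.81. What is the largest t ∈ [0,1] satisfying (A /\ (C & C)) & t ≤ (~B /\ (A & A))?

0.83

C & C = max(0, 0.81 + 0.81 − 1) = max(0, 0.62) = 0.62
A /\ (C & C) = min(0.17, 0.62) = 0.17
So the left factor is A /\ (C & C) = 0.17.
~B = 1 − 0.85 = 0.15
A & A = max(0, 0.17 + 0.17 − 1) = max(0, -0.66) = 0.00
~B /\ (A & A) = min(0.15, 0.00) = 0.00
So the right-hand bound is ~B /\ (A & A) = 0.00.
The residuum of the Łukasiewicz t-norm gives the supremum: min(1, 1 − 0.17 + 0.00).
1 − 0.17 + 0.00 = 0.83, so t = min(1, 0.83) = 0.83.
Check: 0.17 & 0.83 = max(0, 0.00) = 0.00 ≤ 0.00.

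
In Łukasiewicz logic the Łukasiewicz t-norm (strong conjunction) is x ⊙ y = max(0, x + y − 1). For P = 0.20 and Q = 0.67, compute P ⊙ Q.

0.00

P ⊙ Q = max(0, 0.20 + 0.67 − 1) = max(0, -0.13) = 0.00
For comparison, the Gödel (minimum) t-norm min(x, y) would give 0.20.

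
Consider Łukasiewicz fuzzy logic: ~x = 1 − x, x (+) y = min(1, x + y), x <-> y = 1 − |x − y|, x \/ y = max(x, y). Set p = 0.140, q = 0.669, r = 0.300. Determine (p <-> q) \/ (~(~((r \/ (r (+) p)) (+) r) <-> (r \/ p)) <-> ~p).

p <-> q = 1 − |0.140 − 0.669| = 1 − 0.529 = 0.471
r (+) p = min(1, 0.300 + 0.140) = min(1, 0.440) = 0.440
r \/ (r (+) p) = max(0.300, 0.440) = 0.440
(r \/ (r (+) p)) (+) r = min(1, 0.440 + 0.300) = min(1, 0.740) = 0.740
~((r \/ (r (+) p)) (+) r) = 1 − 0.740 = 0.260
r \/ p = max(0.300, 0.140) = 0.300
~((r \/ (r (+) p)) (+) r) <-> (r \/ p) = 1 − |0.260 − 0.300| = 1 − 0.040 = 0.960
~(~((r \/ (r (+) p)) (+) r) <-> (r \/ p)) = 1 − 0.960 = 0.040
~p = 1 − 0.140 = 0.860
~(~((r \/ (r (+) p)) (+) r) <-> (r \/ p)) <-> ~p = 1 − |0.040 − 0.860| = 1 − 0.820 = 0.180
(p <-> q) \/ (~(~((r \/ (r (+) p)) (+) r) <-> (r \/ p)) <-> ~p) = max(0.471, 0.180) = 0.471

0.471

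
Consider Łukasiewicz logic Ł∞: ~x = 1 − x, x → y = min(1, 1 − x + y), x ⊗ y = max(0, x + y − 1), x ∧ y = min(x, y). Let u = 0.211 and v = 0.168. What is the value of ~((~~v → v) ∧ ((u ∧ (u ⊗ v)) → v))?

~v = 1 − 0.168 = 0.832
~~v = 1 − 0.832 = 0.168
~~v → v = min(1, 1 − 0.168 + 0.168) = min(1, 1.000) = 1.000
u ⊗ v = max(0, 0.211 + 0.168 − 1) = max(0, -0.621) = 0.000
u ∧ (u ⊗ v) = min(0.211, 0.000) = 0.000
(u ∧ (u ⊗ v)) → v = min(1, 1 − 0.000 + 0.168) = min(1, 1.168) = 1.000
(~~v → v) ∧ ((u ∧ (u ⊗ v)) → v) = min(1.000, 1.000) = 1.000
~((~~v → v) ∧ ((u ∧ (u ⊗ v)) → v)) = 1 − 1.000 = 0.000

0.000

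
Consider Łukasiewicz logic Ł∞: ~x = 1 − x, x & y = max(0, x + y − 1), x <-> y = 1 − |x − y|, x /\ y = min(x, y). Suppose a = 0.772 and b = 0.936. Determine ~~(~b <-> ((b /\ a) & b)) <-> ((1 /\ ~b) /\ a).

0.708

~b = 1 − 0.936 = 0.064
b /\ a = min(0.936, 0.772) = 0.772
(b /\ a) & b = max(0, 0.772 + 0.936 − 1) = max(0, 0.708) = 0.708
~b <-> ((b /\ a) & b) = 1 − |0.064 − 0.708| = 1 − 0.644 = 0.356
~(~b <-> ((b /\ a) & b)) = 1 − 0.356 = 0.644
~~(~b <-> ((b /\ a) & b)) = 1 − 0.644 = 0.356
1 /\ ~b = min(1.000, 0.064) = 0.064
(1 /\ ~b) /\ a = min(0.064, 0.772) = 0.064
~~(~b <-> ((b /\ a) & b)) <-> ((1 /\ ~b) /\ a) = 1 − |0.356 − 0.064| = 1 − 0.292 = 0.708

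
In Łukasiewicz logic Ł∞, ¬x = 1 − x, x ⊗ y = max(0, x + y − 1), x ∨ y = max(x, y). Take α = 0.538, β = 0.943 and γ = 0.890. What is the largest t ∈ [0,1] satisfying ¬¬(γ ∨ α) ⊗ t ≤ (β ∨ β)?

γ ∨ α = max(0.890, 0.538) = 0.890
¬(γ ∨ α) = 1 − 0.890 = 0.110
¬¬(γ ∨ α) = 1 − 0.110 = 0.890
So the left factor is ¬¬(γ ∨ α) = 0.890.
β ∨ β = max(0.943, 0.943) = 0.943
So the right-hand bound is β ∨ β = 0.943.
The residuum of the Łukasiewicz t-norm gives the supremum: min(1, 1 − 0.890 + 0.943).
1 − 0.890 + 0.943 = 1.053, so t = min(1, 1.053) = 1.000.
Check: 0.890 ⊗ 1.000 = max(0, 0.890) = 0.890 ≤ 0.943.

1.000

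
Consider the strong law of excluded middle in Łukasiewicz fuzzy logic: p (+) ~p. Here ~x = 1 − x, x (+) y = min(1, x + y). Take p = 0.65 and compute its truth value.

~p = 1 − 0.65 = 0.35
p (+) ~p = min(1, 0.65 + 0.35) = min(1, 1.00) = 1.00
(As expected: always 1 in Ł∞ since a ⊕ (1−a) = 1.)

1.00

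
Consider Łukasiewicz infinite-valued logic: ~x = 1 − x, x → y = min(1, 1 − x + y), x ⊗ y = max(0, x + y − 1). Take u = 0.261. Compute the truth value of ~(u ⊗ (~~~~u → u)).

~u = 1 − 0.261 = 0.739
~~u = 1 − 0.739 = 0.261
~~~u = 1 − 0.261 = 0.739
~~~~u = 1 − 0.739 = 0.261
~~~~u → u = min(1, 1 − 0.261 + 0.261) = min(1, 1.000) = 1.000
u ⊗ (~~~~u → u) = max(0, 0.261 + 1.000 − 1) = max(0, 0.261) = 0.261
~(u ⊗ (~~~~u → u)) = 1 − 0.261 = 0.739

0.739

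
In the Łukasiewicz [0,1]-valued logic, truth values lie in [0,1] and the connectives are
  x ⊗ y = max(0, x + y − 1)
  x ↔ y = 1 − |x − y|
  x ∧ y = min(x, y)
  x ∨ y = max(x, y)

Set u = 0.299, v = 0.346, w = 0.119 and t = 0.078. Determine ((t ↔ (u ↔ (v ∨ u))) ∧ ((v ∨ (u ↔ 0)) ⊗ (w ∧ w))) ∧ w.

v ∨ u = max(0.346, 0.299) = 0.346
u ↔ (v ∨ u) = 1 − |0.299 − 0.346| = 1 − 0.047 = 0.953
t ↔ (u ↔ (v ∨ u)) = 1 − |0.078 − 0.953| = 1 − 0.875 = 0.125
u ↔ 0 = 1 − |0.299 − 0.000| = 1 − 0.299 = 0.701
v ∨ (u ↔ 0) = max(0.346, 0.701) = 0.701
w ∧ w = min(0.119, 0.119) = 0.119
(v ∨ (u ↔ 0)) ⊗ (w ∧ w) = max(0, 0.701 + 0.119 − 1) = max(0, -0.180) = 0.000
(t ↔ (u ↔ (v ∨ u))) ∧ ((v ∨ (u ↔ 0)) ⊗ (w ∧ w)) = min(0.125, 0.000) = 0.000
((t ↔ (u ↔ (v ∨ u))) ∧ ((v ∨ (u ↔ 0)) ⊗ (w ∧ w))) ∧ w = min(0.000, 0.119) = 0.000

0.000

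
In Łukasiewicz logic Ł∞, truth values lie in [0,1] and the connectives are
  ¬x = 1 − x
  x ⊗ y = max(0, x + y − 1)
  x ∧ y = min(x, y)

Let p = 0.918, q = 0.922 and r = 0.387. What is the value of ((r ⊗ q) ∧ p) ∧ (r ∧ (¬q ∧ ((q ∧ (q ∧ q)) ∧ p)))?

r ⊗ q = max(0, 0.387 + 0.922 − 1) = max(0, 0.309) = 0.309
(r ⊗ q) ∧ p = min(0.309, 0.918) = 0.309
¬q = 1 − 0.922 = 0.078
q ∧ q = min(0.922, 0.922) = 0.922
q ∧ (q ∧ q) = min(0.922, 0.922) = 0.922
(q ∧ (q ∧ q)) ∧ p = min(0.922, 0.918) = 0.918
¬q ∧ ((q ∧ (q ∧ q)) ∧ p) = min(0.078, 0.918) = 0.078
r ∧ (¬q ∧ ((q ∧ (q ∧ q)) ∧ p)) = min(0.387, 0.078) = 0.078
((r ⊗ q) ∧ p) ∧ (r ∧ (¬q ∧ ((q ∧ (q ∧ q)) ∧ p))) = min(0.309, 0.078) = 0.078

0.078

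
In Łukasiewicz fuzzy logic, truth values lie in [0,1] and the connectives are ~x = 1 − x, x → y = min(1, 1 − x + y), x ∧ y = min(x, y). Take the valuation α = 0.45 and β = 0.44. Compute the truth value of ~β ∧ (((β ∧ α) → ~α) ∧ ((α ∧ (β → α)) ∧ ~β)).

0.45

~β = 1 − 0.44 = 0.56
β ∧ α = min(0.44, 0.45) = 0.44
~α = 1 − 0.45 = 0.55
(β ∧ α) → ~α = min(1, 1 − 0.44 + 0.55) = min(1, 1.11) = 1.00
β → α = min(1, 1 − 0.44 + 0.45) = min(1, 1.01) = 1.00
α ∧ (β → α) = min(0.45, 1.00) = 0.45
(α ∧ (β → α)) ∧ ~β = min(0.45, 0.56) = 0.45
((β ∧ α) → ~α) ∧ ((α ∧ (β → α)) ∧ ~β) = min(1.00, 0.45) = 0.45
~β ∧ (((β ∧ α) → ~α) ∧ ((α ∧ (β → α)) ∧ ~β)) = min(0.56, 0.45) = 0.45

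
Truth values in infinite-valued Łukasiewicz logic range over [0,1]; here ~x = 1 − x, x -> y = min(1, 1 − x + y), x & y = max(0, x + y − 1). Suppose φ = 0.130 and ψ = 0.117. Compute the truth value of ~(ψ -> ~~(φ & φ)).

φ & φ = max(0, 0.130 + 0.130 − 1) = max(0, -0.740) = 0.000
~(φ & φ) = 1 − 0.000 = 1.000
~~(φ & φ) = 1 − 1.000 = 0.000
ψ -> ~~(φ & φ) = min(1, 1 − 0.117 + 0.000) = min(1, 0.883) = 0.883
~(ψ -> ~~(φ & φ)) = 1 − 0.883 = 0.117

0.117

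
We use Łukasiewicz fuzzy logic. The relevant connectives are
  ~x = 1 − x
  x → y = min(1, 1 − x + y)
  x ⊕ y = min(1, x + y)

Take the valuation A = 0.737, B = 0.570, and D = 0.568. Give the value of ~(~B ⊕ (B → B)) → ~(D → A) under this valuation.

1.000

~B = 1 − 0.570 = 0.430
B → B = min(1, 1 − 0.570 + 0.570) = min(1, 1.000) = 1.000
~B ⊕ (B → B) = min(1, 0.430 + 1.000) = min(1, 1.430) = 1.000
~(~B ⊕ (B → B)) = 1 − 1.000 = 0.000
D → A = min(1, 1 − 0.568 + 0.737) = min(1, 1.169) = 1.000
~(D → A) = 1 − 1.000 = 0.000
~(~B ⊕ (B → B)) → ~(D → A) = min(1, 1 − 0.000 + 0.000) = min(1, 1.000) = 1.000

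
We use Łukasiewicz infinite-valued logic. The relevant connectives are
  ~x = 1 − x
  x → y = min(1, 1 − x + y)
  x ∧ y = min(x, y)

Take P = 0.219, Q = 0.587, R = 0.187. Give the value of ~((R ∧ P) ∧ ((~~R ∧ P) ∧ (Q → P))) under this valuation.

0.813

R ∧ P = min(0.187, 0.219) = 0.187
~R = 1 − 0.187 = 0.813
~~R = 1 − 0.813 = 0.187
~~R ∧ P = min(0.187, 0.219) = 0.187
Q → P = min(1, 1 − 0.587 + 0.219) = min(1, 0.632) = 0.632
(~~R ∧ P) ∧ (Q → P) = min(0.187, 0.632) = 0.187
(R ∧ P) ∧ ((~~R ∧ P) ∧ (Q → P)) = min(0.187, 0.187) = 0.187
~((R ∧ P) ∧ ((~~R ∧ P) ∧ (Q → P))) = 1 − 0.187 = 0.813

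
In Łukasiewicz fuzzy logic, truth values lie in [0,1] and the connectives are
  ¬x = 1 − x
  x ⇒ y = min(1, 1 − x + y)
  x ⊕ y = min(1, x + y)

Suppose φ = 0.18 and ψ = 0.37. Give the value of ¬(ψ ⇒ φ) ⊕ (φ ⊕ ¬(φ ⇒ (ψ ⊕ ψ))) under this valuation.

0.37

ψ ⇒ φ = min(1, 1 − 0.37 + 0.18) = min(1, 0.81) = 0.81
¬(ψ ⇒ φ) = 1 − 0.81 = 0.19
ψ ⊕ ψ = min(1, 0.37 + 0.37) = min(1, 0.74) = 0.74
φ ⇒ (ψ ⊕ ψ) = min(1, 1 − 0.18 + 0.74) = min(1, 1.56) = 1.00
¬(φ ⇒ (ψ ⊕ ψ)) = 1 − 1.00 = 0.00
φ ⊕ ¬(φ ⇒ (ψ ⊕ ψ)) = min(1, 0.18 + 0.00) = min(1, 0.18) = 0.18
¬(ψ ⇒ φ) ⊕ (φ ⊕ ¬(φ ⇒ (ψ ⊕ ψ))) = min(1, 0.19 + 0.18) = min(1, 0.37) = 0.37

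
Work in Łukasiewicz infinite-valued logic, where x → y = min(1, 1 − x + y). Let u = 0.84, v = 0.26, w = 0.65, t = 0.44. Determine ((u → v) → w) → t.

u → v = min(1, 1 − 0.84 + 0.26) = min(1, 0.42) = 0.42
(u → v) → w = min(1, 1 − 0.42 + 0.65) = min(1, 1.23) = 1.00
((u → v) → w) → t = min(1, 1 − 1.00 + 0.44) = min(1, 0.44) = 0.44

0.44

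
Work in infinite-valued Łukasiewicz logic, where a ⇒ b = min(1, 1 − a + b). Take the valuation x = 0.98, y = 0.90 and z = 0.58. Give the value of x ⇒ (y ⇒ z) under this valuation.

y ⇒ z = min(1, 1 − 0.90 + 0.58) = min(1, 0.68) = 0.68
x ⇒ (y ⇒ z) = min(1, 1 − 0.98 + 0.68) = min(1, 0.70) = 0.70

0.70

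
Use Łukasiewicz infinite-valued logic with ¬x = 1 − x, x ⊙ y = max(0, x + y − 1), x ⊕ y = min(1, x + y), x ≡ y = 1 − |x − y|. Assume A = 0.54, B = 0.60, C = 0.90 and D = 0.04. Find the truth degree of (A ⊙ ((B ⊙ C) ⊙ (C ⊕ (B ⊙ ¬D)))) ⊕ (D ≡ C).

0.18

B ⊙ C = max(0, 0.60 + 0.90 − 1) = max(0, 0.50) = 0.50
¬D = 1 − 0.04 = 0.96
B ⊙ ¬D = max(0, 0.60 + 0.96 − 1) = max(0, 0.56) = 0.56
C ⊕ (B ⊙ ¬D) = min(1, 0.90 + 0.56) = min(1, 1.46) = 1.00
(B ⊙ C) ⊙ (C ⊕ (B ⊙ ¬D)) = max(0, 0.50 + 1.00 − 1) = max(0, 0.50) = 0.50
A ⊙ ((B ⊙ C) ⊙ (C ⊕ (B ⊙ ¬D))) = max(0, 0.54 + 0.50 − 1) = max(0, 0.04) = 0.04
D ≡ C = 1 − |0.04 − 0.90| = 1 − 0.86 = 0.14
(A ⊙ ((B ⊙ C) ⊙ (C ⊕ (B ⊙ ¬D)))) ⊕ (D ≡ C) = min(1, 0.04 + 0.14) = min(1, 0.18) = 0.18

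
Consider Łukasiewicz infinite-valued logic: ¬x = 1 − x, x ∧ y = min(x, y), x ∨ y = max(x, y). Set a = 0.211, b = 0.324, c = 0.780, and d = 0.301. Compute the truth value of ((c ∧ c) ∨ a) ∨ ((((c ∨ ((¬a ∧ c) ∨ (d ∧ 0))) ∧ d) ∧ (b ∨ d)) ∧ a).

0.780

c ∧ c = min(0.780, 0.780) = 0.780
(c ∧ c) ∨ a = max(0.780, 0.211) = 0.780
¬a = 1 − 0.211 = 0.789
¬a ∧ c = min(0.789, 0.780) = 0.780
d ∧ 0 = min(0.301, 0.000) = 0.000
(¬a ∧ c) ∨ (d ∧ 0) = max(0.780, 0.000) = 0.780
c ∨ ((¬a ∧ c) ∨ (d ∧ 0)) = max(0.780, 0.780) = 0.780
(c ∨ ((¬a ∧ c) ∨ (d ∧ 0))) ∧ d = min(0.780, 0.301) = 0.301
b ∨ d = max(0.324, 0.301) = 0.324
((c ∨ ((¬a ∧ c) ∨ (d ∧ 0))) ∧ d) ∧ (b ∨ d) = min(0.301, 0.324) = 0.301
(((c ∨ ((¬a ∧ c) ∨ (d ∧ 0))) ∧ d) ∧ (b ∨ d)) ∧ a = min(0.301, 0.211) = 0.211
((c ∧ c) ∨ a) ∨ ((((c ∨ ((¬a ∧ c) ∨ (d ∧ 0))) ∧ d) ∧ (b ∨ d)) ∧ a) = max(0.780, 0.211) = 0.780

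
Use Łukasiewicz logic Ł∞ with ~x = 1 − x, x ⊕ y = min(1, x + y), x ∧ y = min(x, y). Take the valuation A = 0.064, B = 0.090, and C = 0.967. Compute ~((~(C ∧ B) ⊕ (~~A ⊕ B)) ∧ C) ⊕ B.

0.123

C ∧ B = min(0.967, 0.090) = 0.090
~(C ∧ B) = 1 − 0.090 = 0.910
~A = 1 − 0.064 = 0.936
~~A = 1 − 0.936 = 0.064
~~A ⊕ B = min(1, 0.064 + 0.090) = min(1, 0.154) = 0.154
~(C ∧ B) ⊕ (~~A ⊕ B) = min(1, 0.910 + 0.154) = min(1, 1.064) = 1.000
(~(C ∧ B) ⊕ (~~A ⊕ B)) ∧ C = min(1.000, 0.967) = 0.967
~((~(C ∧ B) ⊕ (~~A ⊕ B)) ∧ C) = 1 − 0.967 = 0.033
~((~(C ∧ B) ⊕ (~~A ⊕ B)) ∧ C) ⊕ B = min(1, 0.033 + 0.090) = min(1, 0.123) = 0.123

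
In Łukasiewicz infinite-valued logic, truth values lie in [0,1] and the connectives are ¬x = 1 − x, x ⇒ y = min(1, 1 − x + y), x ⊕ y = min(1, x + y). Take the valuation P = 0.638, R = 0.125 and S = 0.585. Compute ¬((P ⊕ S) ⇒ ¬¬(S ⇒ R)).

0.460

P ⊕ S = min(1, 0.638 + 0.585) = min(1, 1.223) = 1.000
S ⇒ R = min(1, 1 − 0.585 + 0.125) = min(1, 0.540) = 0.540
¬(S ⇒ R) = 1 − 0.540 = 0.460
¬¬(S ⇒ R) = 1 − 0.460 = 0.540
(P ⊕ S) ⇒ ¬¬(S ⇒ R) = min(1, 1 − 1.000 + 0.540) = min(1, 0.540) = 0.540
¬((P ⊕ S) ⇒ ¬¬(S ⇒ R)) = 1 − 0.540 = 0.460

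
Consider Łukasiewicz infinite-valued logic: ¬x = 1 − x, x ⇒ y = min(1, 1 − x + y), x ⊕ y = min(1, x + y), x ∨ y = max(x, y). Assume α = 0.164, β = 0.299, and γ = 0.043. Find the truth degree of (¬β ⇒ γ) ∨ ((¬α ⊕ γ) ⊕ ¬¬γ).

0.922

¬β = 1 − 0.299 = 0.701
¬β ⇒ γ = min(1, 1 − 0.701 + 0.043) = min(1, 0.342) = 0.342
¬α = 1 − 0.164 = 0.836
¬α ⊕ γ = min(1, 0.836 + 0.043) = min(1, 0.879) = 0.879
¬γ = 1 − 0.043 = 0.957
¬¬γ = 1 − 0.957 = 0.043
(¬α ⊕ γ) ⊕ ¬¬γ = min(1, 0.879 + 0.043) = min(1, 0.922) = 0.922
(¬β ⇒ γ) ∨ ((¬α ⊕ γ) ⊕ ¬¬γ) = max(0.342, 0.922) = 0.922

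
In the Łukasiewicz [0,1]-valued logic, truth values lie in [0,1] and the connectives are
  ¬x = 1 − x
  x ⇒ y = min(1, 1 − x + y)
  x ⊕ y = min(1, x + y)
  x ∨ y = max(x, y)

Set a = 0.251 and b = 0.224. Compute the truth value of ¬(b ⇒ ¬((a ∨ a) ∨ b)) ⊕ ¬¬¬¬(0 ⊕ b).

0.224

a ∨ a = max(0.251, 0.251) = 0.251
(a ∨ a) ∨ b = max(0.251, 0.224) = 0.251
¬((a ∨ a) ∨ b) = 1 − 0.251 = 0.749
b ⇒ ¬((a ∨ a) ∨ b) = min(1, 1 − 0.224 + 0.749) = min(1, 1.525) = 1.000
¬(b ⇒ ¬((a ∨ a) ∨ b)) = 1 − 1.000 = 0.000
0 ⊕ b = min(1, 0.000 + 0.224) = min(1, 0.224) = 0.224
¬(0 ⊕ b) = 1 − 0.224 = 0.776
¬¬(0 ⊕ b) = 1 − 0.776 = 0.224
¬¬¬(0 ⊕ b) = 1 − 0.224 = 0.776
¬¬¬¬(0 ⊕ b) = 1 − 0.776 = 0.224
¬(b ⇒ ¬((a ∨ a) ∨ b)) ⊕ ¬¬¬¬(0 ⊕ b) = min(1, 0.000 + 0.224) = min(1, 0.224) = 0.224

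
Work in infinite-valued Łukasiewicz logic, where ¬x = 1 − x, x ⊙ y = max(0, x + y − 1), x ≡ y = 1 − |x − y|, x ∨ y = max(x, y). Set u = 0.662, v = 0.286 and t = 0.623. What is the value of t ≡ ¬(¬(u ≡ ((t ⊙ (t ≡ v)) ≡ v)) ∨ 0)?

0.961

t ≡ v = 1 − |0.623 − 0.286| = 1 − 0.337 = 0.663
t ⊙ (t ≡ v) = max(0, 0.623 + 0.663 − 1) = max(0, 0.286) = 0.286
(t ⊙ (t ≡ v)) ≡ v = 1 − |0.286 − 0.286| = 1 − 0.000 = 1.000
u ≡ ((t ⊙ (t ≡ v)) ≡ v) = 1 − |0.662 − 1.000| = 1 − 0.338 = 0.662
¬(u ≡ ((t ⊙ (t ≡ v)) ≡ v)) = 1 − 0.662 = 0.338
¬(u ≡ ((t ⊙ (t ≡ v)) ≡ v)) ∨ 0 = max(0.338, 0.000) = 0.338
¬(¬(u ≡ ((t ⊙ (t ≡ v)) ≡ v)) ∨ 0) = 1 − 0.338 = 0.662
t ≡ ¬(¬(u ≡ ((t ⊙ (t ≡ v)) ≡ v)) ∨ 0) = 1 − |0.623 − 0.662| = 1 − 0.039 = 0.961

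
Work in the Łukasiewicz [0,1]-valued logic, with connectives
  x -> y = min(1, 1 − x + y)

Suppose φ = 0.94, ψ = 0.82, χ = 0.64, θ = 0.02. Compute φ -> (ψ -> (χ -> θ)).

χ -> θ = min(1, 1 − 0.64 + 0.02) = min(1, 0.38) = 0.38
ψ -> (χ -> θ) = min(1, 1 − 0.82 + 0.38) = min(1, 0.56) = 0.56
φ -> (ψ -> (χ -> θ)) = min(1, 1 − 0.94 + 0.56) = min(1, 0.62) = 0.62

0.62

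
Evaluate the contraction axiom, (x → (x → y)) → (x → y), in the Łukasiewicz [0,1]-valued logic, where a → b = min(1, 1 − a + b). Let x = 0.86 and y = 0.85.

x → y = min(1, 1 − 0.86 + 0.85) = min(1, 0.99) = 0.99
x → (x → y) = min(1, 1 − 0.86 + 0.99) = min(1, 1.13) = 1.00
(x → (x → y)) → (x → y) = min(1, 1 − 1.00 + 0.99) = min(1, 0.99) = 0.99
(The value 0.99 < 1 shows this instance is not satisfied; fails in Ł∞ (the t-norm is not idempotent).)

0.99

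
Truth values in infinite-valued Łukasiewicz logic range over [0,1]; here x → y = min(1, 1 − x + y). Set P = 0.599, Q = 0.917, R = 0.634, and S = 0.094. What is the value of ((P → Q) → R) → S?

P → Q = min(1, 1 − 0.599 + 0.917) = min(1, 1.318) = 1.000
(P → Q) → R = min(1, 1 − 1.000 + 0.634) = min(1, 0.634) = 0.634
((P → Q) → R) → S = min(1, 1 − 0.634 + 0.094) = min(1, 0.460) = 0.460

0.460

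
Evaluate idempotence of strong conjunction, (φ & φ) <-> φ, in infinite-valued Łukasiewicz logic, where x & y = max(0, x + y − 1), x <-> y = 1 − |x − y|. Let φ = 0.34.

φ & φ = max(0, 0.34 + 0.34 − 1) = max(0, -0.32) = 0.00
(φ & φ) <-> φ = 1 − |0.00 − 0.34| = 1 − 0.34 = 0.66
(The value 0.66 < 1 shows this instance is not satisfied; fails in Ł∞ since a ⊗ a = max(0, 2a−1) ≠ a in general.)

0.66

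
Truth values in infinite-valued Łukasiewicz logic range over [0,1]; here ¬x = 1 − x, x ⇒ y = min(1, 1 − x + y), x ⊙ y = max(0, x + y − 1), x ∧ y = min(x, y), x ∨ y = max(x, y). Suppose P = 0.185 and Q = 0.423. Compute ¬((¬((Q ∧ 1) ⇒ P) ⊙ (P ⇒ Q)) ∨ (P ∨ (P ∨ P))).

Q ∧ 1 = min(0.423, 1.000) = 0.423
(Q ∧ 1) ⇒ P = min(1, 1 − 0.423 + 0.185) = min(1, 0.762) = 0.762
¬((Q ∧ 1) ⇒ P) = 1 − 0.762 = 0.238
P ⇒ Q = min(1, 1 − 0.185 + 0.423) = min(1, 1.238) = 1.000
¬((Q ∧ 1) ⇒ P) ⊙ (P ⇒ Q) = max(0, 0.238 + 1.000 − 1) = max(0, 0.238) = 0.238
P ∨ P = max(0.185, 0.185) = 0.185
P ∨ (P ∨ P) = max(0.185, 0.185) = 0.185
(¬((Q ∧ 1) ⇒ P) ⊙ (P ⇒ Q)) ∨ (P ∨ (P ∨ P)) = max(0.238, 0.185) = 0.238
¬((¬((Q ∧ 1) ⇒ P) ⊙ (P ⇒ Q)) ∨ (P ∨ (P ∨ P))) = 1 − 0.238 = 0.762

0.762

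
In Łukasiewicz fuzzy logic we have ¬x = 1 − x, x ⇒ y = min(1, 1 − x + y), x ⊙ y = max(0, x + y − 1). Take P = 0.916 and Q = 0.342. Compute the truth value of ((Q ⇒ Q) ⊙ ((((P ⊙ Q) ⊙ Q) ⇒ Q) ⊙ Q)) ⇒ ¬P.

Q ⇒ Q = min(1, 1 − 0.342 + 0.342) = min(1, 1.000) = 1.000
P ⊙ Q = max(0, 0.916 + 0.342 − 1) = max(0, 0.258) = 0.258
(P ⊙ Q) ⊙ Q = max(0, 0.258 + 0.342 − 1) = max(0, -0.400) = 0.000
((P ⊙ Q) ⊙ Q) ⇒ Q = min(1, 1 − 0.000 + 0.342) = min(1, 1.342) = 1.000
(((P ⊙ Q) ⊙ Q) ⇒ Q) ⊙ Q = max(0, 1.000 + 0.342 − 1) = max(0, 0.342) = 0.342
(Q ⇒ Q) ⊙ ((((P ⊙ Q) ⊙ Q) ⇒ Q) ⊙ Q) = max(0, 1.000 + 0.342 − 1) = max(0, 0.342) = 0.342
¬P = 1 − 0.916 = 0.084
((Q ⇒ Q) ⊙ ((((P ⊙ Q) ⊙ Q) ⇒ Q) ⊙ Q)) ⇒ ¬P = min(1, 1 − 0.342 + 0.084) = min(1, 0.742) = 0.742

0.742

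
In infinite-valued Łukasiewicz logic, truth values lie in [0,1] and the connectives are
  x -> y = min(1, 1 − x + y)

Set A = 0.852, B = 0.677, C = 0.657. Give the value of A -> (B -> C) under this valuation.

1.000

B -> C = min(1, 1 − 0.677 + 0.657) = min(1, 0.980) = 0.980
A -> (B -> C) = min(1, 1 − 0.852 + 0.980) = min(1, 1.128) = 1.000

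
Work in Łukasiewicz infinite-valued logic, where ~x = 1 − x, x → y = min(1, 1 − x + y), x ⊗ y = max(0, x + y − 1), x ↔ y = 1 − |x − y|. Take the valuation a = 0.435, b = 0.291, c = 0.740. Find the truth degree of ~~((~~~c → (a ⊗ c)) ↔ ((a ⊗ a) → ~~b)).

~c = 1 − 0.740 = 0.260
~~c = 1 − 0.260 = 0.740
~~~c = 1 − 0.740 = 0.260
a ⊗ c = max(0, 0.435 + 0.740 − 1) = max(0, 0.175) = 0.175
~~~c → (a ⊗ c) = min(1, 1 − 0.260 + 0.175) = min(1, 0.915) = 0.915
a ⊗ a = max(0, 0.435 + 0.435 − 1) = max(0, -0.130) = 0.000
~b = 1 − 0.291 = 0.709
~~b = 1 − 0.709 = 0.291
(a ⊗ a) → ~~b = min(1, 1 − 0.000 + 0.291) = min(1, 1.291) = 1.000
(~~~c → (a ⊗ c)) ↔ ((a ⊗ a) → ~~b) = 1 − |0.915 − 1.000| = 1 − 0.085 = 0.915
~((~~~c → (a ⊗ c)) ↔ ((a ⊗ a) → ~~b)) = 1 − 0.915 = 0.085
~~((~~~c → (a ⊗ c)) ↔ ((a ⊗ a) → ~~b)) = 1 − 0.085 = 0.915

0.915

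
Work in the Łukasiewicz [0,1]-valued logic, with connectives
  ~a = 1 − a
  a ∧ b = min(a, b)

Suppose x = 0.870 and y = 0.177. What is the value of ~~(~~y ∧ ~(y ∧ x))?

~y = 1 − 0.177 = 0.823
~~y = 1 − 0.823 = 0.177
y ∧ x = min(0.177, 0.870) = 0.177
~(y ∧ x) = 1 − 0.177 = 0.823
~~y ∧ ~(y ∧ x) = min(0.177, 0.823) = 0.177
~(~~y ∧ ~(y ∧ x)) = 1 − 0.177 = 0.823
~~(~~y ∧ ~(y ∧ x)) = 1 − 0.823 = 0.177

0.177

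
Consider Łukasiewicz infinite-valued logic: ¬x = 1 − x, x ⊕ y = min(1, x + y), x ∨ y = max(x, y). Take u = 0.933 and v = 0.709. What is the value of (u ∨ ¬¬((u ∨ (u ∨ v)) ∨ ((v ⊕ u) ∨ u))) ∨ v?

u ∨ v = max(0.933, 0.709) = 0.933
u ∨ (u ∨ v) = max(0.933, 0.933) = 0.933
v ⊕ u = min(1, 0.709 + 0.933) = min(1, 1.642) = 1.000
(v ⊕ u) ∨ u = max(1.000, 0.933) = 1.000
(u ∨ (u ∨ v)) ∨ ((v ⊕ u) ∨ u) = max(0.933, 1.000) = 1.000
¬((u ∨ (u ∨ v)) ∨ ((v ⊕ u) ∨ u)) = 1 − 1.000 = 0.000
¬¬((u ∨ (u ∨ v)) ∨ ((v ⊕ u) ∨ u)) = 1 − 0.000 = 1.000
u ∨ ¬¬((u ∨ (u ∨ v)) ∨ ((v ⊕ u) ∨ u)) = max(0.933, 1.000) = 1.000
(u ∨ ¬¬((u ∨ (u ∨ v)) ∨ ((v ⊕ u) ∨ u))) ∨ v = max(1.000, 0.709) = 1.000

1.000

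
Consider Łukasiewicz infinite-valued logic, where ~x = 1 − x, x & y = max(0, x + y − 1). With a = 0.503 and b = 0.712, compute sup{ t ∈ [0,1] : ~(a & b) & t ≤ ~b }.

0.503

a & b = max(0, 0.503 + 0.712 − 1) = max(0, 0.215) = 0.215
~(a & b) = 1 − 0.215 = 0.785
So the left factor is ~(a & b) = 0.785.
~b = 1 − 0.712 = 0.288
So the right-hand bound is ~b = 0.288.
The residuum of the Łukasiewicz t-norm gives the supremum: min(1, 1 − 0.785 + 0.288).
1 − 0.785 + 0.288 = 0.503, so t = min(1, 0.503) = 0.503.
Check: 0.785 & 0.503 = max(0, 0.288) = 0.288 ≤ 0.288.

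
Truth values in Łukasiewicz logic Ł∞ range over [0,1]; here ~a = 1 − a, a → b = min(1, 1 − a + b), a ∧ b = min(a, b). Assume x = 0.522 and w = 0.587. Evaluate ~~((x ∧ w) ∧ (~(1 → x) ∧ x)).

x ∧ w = min(0.522, 0.587) = 0.522
1 → x = min(1, 1 − 1.000 + 0.522) = min(1, 0.522) = 0.522
~(1 → x) = 1 − 0.522 = 0.478
~(1 → x) ∧ x = min(0.478, 0.522) = 0.478
(x ∧ w) ∧ (~(1 → x) ∧ x) = min(0.522, 0.478) = 0.478
~((x ∧ w) ∧ (~(1 → x) ∧ x)) = 1 − 0.478 = 0.522
~~((x ∧ w) ∧ (~(1 → x) ∧ x)) = 1 − 0.522 = 0.478

0.478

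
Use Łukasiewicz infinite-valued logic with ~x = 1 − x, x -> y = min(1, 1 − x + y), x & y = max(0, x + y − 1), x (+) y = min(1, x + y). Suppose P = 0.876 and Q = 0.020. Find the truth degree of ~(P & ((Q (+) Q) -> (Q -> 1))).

Q (+) Q = min(1, 0.020 + 0.020) = min(1, 0.040) = 0.040
Q -> 1 = min(1, 1 − 0.020 + 1.000) = min(1, 1.980) = 1.000
(Q (+) Q) -> (Q -> 1) = min(1, 1 − 0.040 + 1.000) = min(1, 1.960) = 1.000
P & ((Q (+) Q) -> (Q -> 1)) = max(0, 0.876 + 1.000 − 1) = max(0, 0.876) = 0.876
~(P & ((Q (+) Q) -> (Q -> 1))) = 1 − 0.876 = 0.124

0.124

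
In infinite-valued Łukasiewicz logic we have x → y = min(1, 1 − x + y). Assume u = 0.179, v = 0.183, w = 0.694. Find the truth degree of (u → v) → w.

0.694

u → v = min(1, 1 − 0.179 + 0.183) = min(1, 1.004) = 1.000
(u → v) → w = min(1, 1 − 1.000 + 0.694) = min(1, 0.694) = 0.694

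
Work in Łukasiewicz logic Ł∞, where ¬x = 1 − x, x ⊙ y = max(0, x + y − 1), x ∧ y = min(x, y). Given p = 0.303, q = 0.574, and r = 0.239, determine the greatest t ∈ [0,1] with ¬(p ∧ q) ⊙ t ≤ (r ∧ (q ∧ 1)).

0.542

p ∧ q = min(0.303, 0.574) = 0.303
¬(p ∧ q) = 1 − 0.303 = 0.697
So the left factor is ¬(p ∧ q) = 0.697.
q ∧ 1 = min(0.574, 1.000) = 0.574
r ∧ (q ∧ 1) = min(0.239, 0.574) = 0.239
So the right-hand bound is r ∧ (q ∧ 1) = 0.239.
The residuum of the Łukasiewicz t-norm gives the supremum: min(1, 1 − 0.697 + 0.239).
1 − 0.697 + 0.239 = 0.542, so t = min(1, 0.542) = 0.542.
Check: 0.697 ⊙ 0.542 = max(0, 0.239) = 0.239 ≤ 0.239.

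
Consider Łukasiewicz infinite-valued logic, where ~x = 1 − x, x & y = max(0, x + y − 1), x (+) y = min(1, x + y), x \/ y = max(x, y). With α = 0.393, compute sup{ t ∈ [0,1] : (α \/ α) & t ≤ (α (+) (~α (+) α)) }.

α \/ α = max(0.393, 0.393) = 0.393
So the left factor is α \/ α = 0.393.
~α = 1 − 0.393 = 0.607
~α (+) α = min(1, 0.607 + 0.393) = min(1, 1.000) = 1.000
α (+) (~α (+) α) = min(1, 0.393 + 1.000) = min(1, 1.393) = 1.000
So the right-hand bound is α (+) (~α (+) α) = 1.000.
The residuum of the Łukasiewicz t-norm gives the supremum: min(1, 1 − 0.393 + 1.000).
1 − 0.393 + 1.000 = 1.607, so t = min(1, 1.607) = 1.000.
Check: 0.393 & 1.000 = max(0, 0.393) = 0.393 ≤ 1.000.

1.000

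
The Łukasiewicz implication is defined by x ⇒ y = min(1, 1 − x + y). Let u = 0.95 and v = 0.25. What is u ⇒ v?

u ⇒ v = min(1, 1 − 0.95 + 0.25) = min(1, 0.30) = 0.30
For comparison, the Gödel implication (1 if x ≤ y else y) would give 0.25.

0.30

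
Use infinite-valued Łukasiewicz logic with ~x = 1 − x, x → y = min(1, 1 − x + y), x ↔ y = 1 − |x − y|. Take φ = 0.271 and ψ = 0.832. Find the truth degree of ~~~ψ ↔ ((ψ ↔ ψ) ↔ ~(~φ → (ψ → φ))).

~ψ = 1 − 0.832 = 0.168
~~ψ = 1 − 0.168 = 0.832
~~~ψ = 1 − 0.832 = 0.168
ψ ↔ ψ = 1 − |0.832 − 0.832| = 1 − 0.000 = 1.000
~φ = 1 − 0.271 = 0.729
ψ → φ = min(1, 1 − 0.832 + 0.271) = min(1, 0.439) = 0.439
~φ → (ψ → φ) = min(1, 1 − 0.729 + 0.439) = min(1, 0.710) = 0.710
~(~φ → (ψ → φ)) = 1 − 0.710 = 0.290
(ψ ↔ ψ) ↔ ~(~φ → (ψ → φ)) = 1 − |1.000 − 0.290| = 1 − 0.710 = 0.290
~~~ψ ↔ ((ψ ↔ ψ) ↔ ~(~φ → (ψ → φ))) = 1 − |0.168 − 0.290| = 1 − 0.122 = 0.878

0.878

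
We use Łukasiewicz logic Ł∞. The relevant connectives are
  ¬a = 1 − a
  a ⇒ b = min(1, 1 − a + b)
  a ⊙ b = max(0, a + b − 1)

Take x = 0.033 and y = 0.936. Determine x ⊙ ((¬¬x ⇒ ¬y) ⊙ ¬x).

¬x = 1 − 0.033 = 0.967
¬¬x = 1 − 0.967 = 0.033
¬y = 1 − 0.936 = 0.064
¬¬x ⇒ ¬y = min(1, 1 − 0.033 + 0.064) = min(1, 1.031) = 1.000
(¬¬x ⇒ ¬y) ⊙ ¬x = max(0, 1.000 + 0.967 − 1) = max(0, 0.967) = 0.967
x ⊙ ((¬¬x ⇒ ¬y) ⊙ ¬x) = max(0, 0.033 + 0.967 − 1) = max(0, 0.000) = 0.000

0.000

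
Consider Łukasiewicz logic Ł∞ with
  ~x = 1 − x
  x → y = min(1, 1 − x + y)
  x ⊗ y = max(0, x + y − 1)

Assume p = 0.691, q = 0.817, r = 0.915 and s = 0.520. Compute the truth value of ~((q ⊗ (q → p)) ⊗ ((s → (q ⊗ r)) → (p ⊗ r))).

q → p = min(1, 1 − 0.817 + 0.691) = min(1, 0.874) = 0.874
q ⊗ (q → p) = max(0, 0.817 + 0.874 − 1) = max(0, 0.691) = 0.691
q ⊗ r = max(0, 0.817 + 0.915 − 1) = max(0, 0.732) = 0.732
s → (q ⊗ r) = min(1, 1 − 0.520 + 0.732) = min(1, 1.212) = 1.000
p ⊗ r = max(0, 0.691 + 0.915 − 1) = max(0, 0.606) = 0.606
(s → (q ⊗ r)) → (p ⊗ r) = min(1, 1 − 1.000 + 0.606) = min(1, 0.606) = 0.606
(q ⊗ (q → p)) ⊗ ((s → (q ⊗ r)) → (p ⊗ r)) = max(0, 0.691 + 0.606 − 1) = max(0, 0.297) = 0.297
~((q ⊗ (q → p)) ⊗ ((s → (q ⊗ r)) → (p ⊗ r))) = 1 − 0.297 = 0.703

0.703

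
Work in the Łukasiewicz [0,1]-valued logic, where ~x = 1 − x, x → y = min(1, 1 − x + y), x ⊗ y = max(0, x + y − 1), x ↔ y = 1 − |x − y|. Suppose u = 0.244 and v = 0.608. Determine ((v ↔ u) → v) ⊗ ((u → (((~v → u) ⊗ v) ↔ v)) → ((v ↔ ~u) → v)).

v ↔ u = 1 − |0.608 − 0.244| = 1 − 0.364 = 0.636
(v ↔ u) → v = min(1, 1 − 0.636 + 0.608) = min(1, 0.972) = 0.972
~v = 1 − 0.608 = 0.392
~v → u = min(1, 1 − 0.392 + 0.244) = min(1, 0.852) = 0.852
(~v → u) ⊗ v = max(0, 0.852 + 0.608 − 1) = max(0, 0.460) = 0.460
((~v → u) ⊗ v) ↔ v = 1 − |0.460 − 0.608| = 1 − 0.148 = 0.852
u → (((~v → u) ⊗ v) ↔ v) = min(1, 1 − 0.244 + 0.852) = min(1, 1.608) = 1.000
~u = 1 − 0.244 = 0.756
v ↔ ~u = 1 − |0.608 − 0.756| = 1 − 0.148 = 0.852
(v ↔ ~u) → v = min(1, 1 − 0.852 + 0.608) = min(1, 0.756) = 0.756
(u → (((~v → u) ⊗ v) ↔ v)) → ((v ↔ ~u) → v) = min(1, 1 − 1.000 + 0.756) = min(1, 0.756) = 0.756
((v ↔ u) → v) ⊗ ((u → (((~v → u) ⊗ v) ↔ v)) → ((v ↔ ~u) → v)) = max(0, 0.972 + 0.756 − 1) = max(0, 0.728) = 0.728

0.728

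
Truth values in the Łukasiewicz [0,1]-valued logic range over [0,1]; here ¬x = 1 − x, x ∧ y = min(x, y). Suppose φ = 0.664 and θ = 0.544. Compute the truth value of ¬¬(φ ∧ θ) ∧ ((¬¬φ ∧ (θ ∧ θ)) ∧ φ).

0.544

φ ∧ θ = min(0.664, 0.544) = 0.544
¬(φ ∧ θ) = 1 − 0.544 = 0.456
¬¬(φ ∧ θ) = 1 − 0.456 = 0.544
¬φ = 1 − 0.664 = 0.336
¬¬φ = 1 − 0.336 = 0.664
θ ∧ θ = min(0.544, 0.544) = 0.544
¬¬φ ∧ (θ ∧ θ) = min(0.664, 0.544) = 0.544
(¬¬φ ∧ (θ ∧ θ)) ∧ φ = min(0.544, 0.664) = 0.544
¬¬(φ ∧ θ) ∧ ((¬¬φ ∧ (θ ∧ θ)) ∧ φ) = min(0.544, 0.544) = 0.544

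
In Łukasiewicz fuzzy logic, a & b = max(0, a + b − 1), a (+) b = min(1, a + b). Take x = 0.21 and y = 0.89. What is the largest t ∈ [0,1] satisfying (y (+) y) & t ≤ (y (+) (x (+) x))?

1.00

y (+) y = min(1, 0.89 + 0.89) = min(1, 1.78) = 1.00
So the left factor is y (+) y = 1.00.
x (+) x = min(1, 0.21 + 0.21) = min(1, 0.42) = 0.42
y (+) (x (+) x) = min(1, 0.89 + 0.42) = min(1, 1.31) = 1.00
So the right-hand bound is y (+) (x (+) x) = 1.00.
The residuum of the Łukasiewicz t-norm gives the supremum: min(1, 1 − 1.00 + 1.00).
1 − 1.00 + 1.00 = 1.00, so t = min(1, 1.00) = 1.00.
Check: 1.00 & 1.00 = max(0, 1.00) = 1.00 ≤ 1.00.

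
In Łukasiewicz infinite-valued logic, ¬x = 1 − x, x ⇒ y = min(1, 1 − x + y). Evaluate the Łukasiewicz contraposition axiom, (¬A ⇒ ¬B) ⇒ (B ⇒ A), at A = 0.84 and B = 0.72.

1.00

¬A = 1 − 0.84 = 0.16
¬B = 1 − 0.72 = 0.28
¬A ⇒ ¬B = min(1, 1 − 0.16 + 0.28) = min(1, 1.12) = 1.00
B ⇒ A = min(1, 1 − 0.72 + 0.84) = min(1, 1.12) = 1.00
(¬A ⇒ ¬B) ⇒ (B ⇒ A) = min(1, 1 − 1.00 + 1.00) = min(1, 1.00) = 1.00
(As expected: an axiom of Ł∞, always 1.)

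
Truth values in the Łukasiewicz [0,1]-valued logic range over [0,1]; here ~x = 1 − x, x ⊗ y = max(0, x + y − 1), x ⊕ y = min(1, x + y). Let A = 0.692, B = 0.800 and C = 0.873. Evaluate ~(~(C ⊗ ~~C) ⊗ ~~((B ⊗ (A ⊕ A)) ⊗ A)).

1.000

~C = 1 − 0.873 = 0.127
~~C = 1 − 0.127 = 0.873
C ⊗ ~~C = max(0, 0.873 + 0.873 − 1) = max(0, 0.746) = 0.746
~(C ⊗ ~~C) = 1 − 0.746 = 0.254
A ⊕ A = min(1, 0.692 + 0.692) = min(1, 1.384) = 1.000
B ⊗ (A ⊕ A) = max(0, 0.800 + 1.000 − 1) = max(0, 0.800) = 0.800
(B ⊗ (A ⊕ A)) ⊗ A = max(0, 0.800 + 0.692 − 1) = max(0, 0.492) = 0.492
~((B ⊗ (A ⊕ A)) ⊗ A) = 1 − 0.492 = 0.508
~~((B ⊗ (A ⊕ A)) ⊗ A) = 1 − 0.508 = 0.492
~(C ⊗ ~~C) ⊗ ~~((B ⊗ (A ⊕ A)) ⊗ A) = max(0, 0.254 + 0.492 − 1) = max(0, -0.254) = 0.000
~(~(C ⊗ ~~C) ⊗ ~~((B ⊗ (A ⊕ A)) ⊗ A)) = 1 − 0.000 = 1.000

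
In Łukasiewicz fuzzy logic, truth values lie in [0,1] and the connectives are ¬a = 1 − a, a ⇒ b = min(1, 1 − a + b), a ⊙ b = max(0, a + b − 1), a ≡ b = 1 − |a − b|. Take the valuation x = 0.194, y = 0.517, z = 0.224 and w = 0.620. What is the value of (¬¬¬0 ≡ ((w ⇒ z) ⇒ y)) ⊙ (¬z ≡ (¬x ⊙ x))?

¬0 = 1 − 0.000 = 1.000
¬¬0 = 1 − 1.000 = 0.000
¬¬¬0 = 1 − 0.000 = 1.000
w ⇒ z = min(1, 1 − 0.620 + 0.224) = min(1, 0.604) = 0.604
(w ⇒ z) ⇒ y = min(1, 1 − 0.604 + 0.517) = min(1, 0.913) = 0.913
¬¬¬0 ≡ ((w ⇒ z) ⇒ y) = 1 − |1.000 − 0.913| = 1 − 0.087 = 0.913
¬z = 1 − 0.224 = 0.776
¬x = 1 − 0.194 = 0.806
¬x ⊙ x = max(0, 0.806 + 0.194 − 1) = max(0, 0.000) = 0.000
¬z ≡ (¬x ⊙ x) = 1 − |0.776 − 0.000| = 1 − 0.776 = 0.224
(¬¬¬0 ≡ ((w ⇒ z) ⇒ y)) ⊙ (¬z ≡ (¬x ⊙ x)) = max(0, 0.913 + 0.224 − 1) = max(0, 0.137) = 0.137

0.137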